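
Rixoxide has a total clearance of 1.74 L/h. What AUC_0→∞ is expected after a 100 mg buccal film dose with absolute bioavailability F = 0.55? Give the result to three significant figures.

AUC = 31.6 mg/L·h

AUC_0→∞ = F × Dose / CL
        = 0.55 × 100 / 1.74 = 31.6092 mg/L·h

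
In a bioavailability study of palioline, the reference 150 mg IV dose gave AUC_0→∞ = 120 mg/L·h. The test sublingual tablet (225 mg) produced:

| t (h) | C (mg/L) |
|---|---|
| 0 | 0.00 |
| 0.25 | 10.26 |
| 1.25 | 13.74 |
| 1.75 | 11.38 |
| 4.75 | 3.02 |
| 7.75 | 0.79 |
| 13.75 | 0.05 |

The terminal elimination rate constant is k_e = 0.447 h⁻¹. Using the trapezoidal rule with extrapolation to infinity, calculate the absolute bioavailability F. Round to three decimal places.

F = 0.275

Trapezoidal AUC_0→13.75 (sublingual tablet):
  [0→0.25]: (0.00+10.26)/2 × 0.25 = 1.2825
  [0.25→1.25]: (10.26+13.74)/2 × 1 = 12.0
  [1.25→1.75]: (13.74+11.38)/2 × 0.5 = 6.28
  [1.75→4.75]: (11.38+3.02)/2 × 3 = 21.6
  [4.75→7.75]: (3.02+0.79)/2 × 3 = 5.715
  [7.75→13.75]: (0.79+0.05)/2 × 6 = 2.52
  Sum = 49.3975 mg/L·h
Tail: C_last/k_e = 0.05/0.447 = 0.112
AUC_0→∞ (sublingual tablet) = 49.3975 + 0.112 = 49.5095 mg/L·h
F = (AUC_ev/D_ev)/(AUC_iv/D_iv) = (49.5095/225)/(120/150) = 0.220042/0.8 = 0.2751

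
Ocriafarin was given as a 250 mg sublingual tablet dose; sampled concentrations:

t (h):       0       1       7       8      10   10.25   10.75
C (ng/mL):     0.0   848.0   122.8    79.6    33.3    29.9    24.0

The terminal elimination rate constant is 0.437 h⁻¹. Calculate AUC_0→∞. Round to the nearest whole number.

AUC = 3627 ng/mL·h

Trapezoidal AUC_0→10.75:
  [0→1]: (0.0+848.0)/2 × 1 = 424.0
  [1→7]: (848.0+122.8)/2 × 6 = 2912.4
  [7→8]: (122.8+79.6)/2 × 1 = 101.2
  [8→10]: (79.6+33.3)/2 × 2 = 112.9
  [10→10.25]: (33.3+29.9)/2 × 0.25 = 7.9
  [10.25→10.75]: (29.9+24.0)/2 × 0.5 = 13.475
  Sum = 3571.875 ng/mL·h
Extrapolated tail: C_last / k_e = 24.0 / 0.437 = 54.920
AUC_0→∞ = 3571.875 + 54.920 = 3626.795 ng/mL·h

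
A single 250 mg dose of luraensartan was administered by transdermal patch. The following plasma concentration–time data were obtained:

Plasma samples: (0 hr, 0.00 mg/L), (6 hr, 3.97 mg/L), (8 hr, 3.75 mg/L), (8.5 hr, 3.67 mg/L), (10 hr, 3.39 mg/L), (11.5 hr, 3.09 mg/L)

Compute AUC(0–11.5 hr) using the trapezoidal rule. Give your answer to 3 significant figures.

Trapezoidal AUC_0→11.5:
  [0→6]: (0.00+3.97)/2 × 6 = 11.91
  [6→8]: (3.97+3.75)/2 × 2 = 7.72
  [8→8.5]: (3.75+3.67)/2 × 0.5 = 1.855
  [8.5→10]: (3.67+3.39)/2 × 1.5 = 5.295
  [10→11.5]: (3.39+3.09)/2 × 1.5 = 4.86
  Sum = 31.64 mg/L·hr

AUC = 31.6 mg/L·hr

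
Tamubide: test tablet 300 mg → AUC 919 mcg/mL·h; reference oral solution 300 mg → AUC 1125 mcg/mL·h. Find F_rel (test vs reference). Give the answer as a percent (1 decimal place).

F_rel = 81.7%

F_rel = (AUC_test/D_test) / (AUC_ref/D_ref)
      = (919/300) / (1125/300)
      = 3.06333 / 3.75 = 0.8169 = 81.69%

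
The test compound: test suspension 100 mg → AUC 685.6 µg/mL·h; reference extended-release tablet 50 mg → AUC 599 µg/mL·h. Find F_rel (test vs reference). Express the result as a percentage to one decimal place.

F_rel = (AUC_test/D_test) / (AUC_ref/D_ref)
      = (685.6/100) / (599/50)
      = 6.856 / 11.98 = 0.5723 = 57.23%

F_rel = 57.2%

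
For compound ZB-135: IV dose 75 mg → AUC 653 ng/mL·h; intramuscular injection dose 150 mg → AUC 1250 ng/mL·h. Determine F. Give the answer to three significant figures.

F = (AUC_ev / D_ev) / (AUC_iv / D_iv)
  = (1250/150) / (653/75)
  = 8.33333 / 8.70667 = 0.9571

F = 0.957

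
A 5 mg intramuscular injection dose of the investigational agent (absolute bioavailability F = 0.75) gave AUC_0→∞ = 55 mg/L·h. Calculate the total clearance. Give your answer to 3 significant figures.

CL = 0.0682 L/h

CL = F × Dose / AUC_0→∞
   = 0.75 × 5 / 55 = 0.0681818 L/h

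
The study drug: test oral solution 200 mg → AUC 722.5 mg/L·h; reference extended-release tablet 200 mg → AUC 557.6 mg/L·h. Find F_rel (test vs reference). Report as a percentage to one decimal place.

F_rel = (AUC_test/D_test) / (AUC_ref/D_ref)
      = (722.5/200) / (557.6/200)
      = 3.6125 / 2.788 = 1.2957 = 129.57%

F_rel = 129.6%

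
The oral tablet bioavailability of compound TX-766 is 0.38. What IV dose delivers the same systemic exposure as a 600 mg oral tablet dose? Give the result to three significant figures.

D_iv = 228 mg

Systemic exposure from an extravascular dose = F × D_ev, so the equivalent IV dose is F × D_ev.
D_iv = F × D_ev = 0.38 × 600 = 228 mg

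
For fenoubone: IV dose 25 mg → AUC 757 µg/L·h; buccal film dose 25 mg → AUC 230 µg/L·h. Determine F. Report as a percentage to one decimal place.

F = (AUC_ev / D_ev) / (AUC_iv / D_iv)
  = (230/25) / (757/25)
  = 9.2 / 30.28 = 0.3038
  = 30.38%

F = 30.4%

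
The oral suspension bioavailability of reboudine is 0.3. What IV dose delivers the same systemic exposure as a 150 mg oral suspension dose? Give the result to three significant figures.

Systemic exposure from an extravascular dose = F × D_ev, so the equivalent IV dose is F × D_ev.
D_iv = F × D_ev = 0.3 × 150 = 45 mg

D_iv = 45.0 mg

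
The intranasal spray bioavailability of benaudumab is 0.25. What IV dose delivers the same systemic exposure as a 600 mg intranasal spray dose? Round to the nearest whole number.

D_iv = 150 mg

Systemic exposure from an extravascular dose = F × D_ev, so the equivalent IV dose is F × D_ev.
D_iv = F × D_ev = 0.25 × 600 = 150 mg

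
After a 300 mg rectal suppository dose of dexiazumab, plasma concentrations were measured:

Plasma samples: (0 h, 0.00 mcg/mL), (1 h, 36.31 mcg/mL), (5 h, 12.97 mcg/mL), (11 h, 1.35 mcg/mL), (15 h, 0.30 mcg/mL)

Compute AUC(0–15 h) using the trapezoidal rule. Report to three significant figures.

AUC = 163 mcg/mL·h

Trapezoidal AUC_0→15:
  [0→1]: (0.00+36.31)/2 × 1 = 18.155
  [1→5]: (36.31+12.97)/2 × 4 = 98.56
  [5→11]: (12.97+1.35)/2 × 6 = 42.96
  [11→15]: (1.35+0.30)/2 × 4 = 3.3
  Sum = 162.975 mcg/mL·h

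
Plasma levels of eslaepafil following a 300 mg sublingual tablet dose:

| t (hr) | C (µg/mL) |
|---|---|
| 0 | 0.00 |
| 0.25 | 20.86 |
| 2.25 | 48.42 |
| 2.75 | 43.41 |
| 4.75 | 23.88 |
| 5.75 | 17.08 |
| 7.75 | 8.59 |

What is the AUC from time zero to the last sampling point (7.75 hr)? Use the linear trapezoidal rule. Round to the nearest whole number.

AUC = 208 µg/mL·hr

Trapezoidal AUC_0→7.75:
  [0→0.25]: (0.00+20.86)/2 × 0.25 = 2.6075
  [0.25→2.25]: (20.86+48.42)/2 × 2 = 69.28
  [2.25→2.75]: (48.42+43.41)/2 × 0.5 = 22.9575
  [2.75→4.75]: (43.41+23.88)/2 × 2 = 67.29
  [4.75→5.75]: (23.88+17.08)/2 × 1 = 20.48
  [5.75→7.75]: (17.08+8.59)/2 × 2 = 25.67
  Sum = 208.285 µg/mL·hr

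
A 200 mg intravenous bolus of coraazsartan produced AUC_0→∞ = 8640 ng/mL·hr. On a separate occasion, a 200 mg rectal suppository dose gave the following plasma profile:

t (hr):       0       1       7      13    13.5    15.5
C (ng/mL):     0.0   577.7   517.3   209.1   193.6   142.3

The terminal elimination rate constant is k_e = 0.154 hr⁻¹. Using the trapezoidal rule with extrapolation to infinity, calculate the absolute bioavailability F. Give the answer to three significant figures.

Trapezoidal AUC_0→15.5 (rectal suppository):
  [0→1]: (0.0+577.7)/2 × 1 = 288.85
  [1→7]: (577.7+517.3)/2 × 6 = 3285.0
  [7→13]: (517.3+209.1)/2 × 6 = 2179.2
  [13→13.5]: (209.1+193.6)/2 × 0.5 = 100.675
  [13.5→15.5]: (193.6+142.3)/2 × 2 = 335.9
  Sum = 6189.625 ng/mL·hr
Tail: C_last/k_e = 142.3/0.154 = 924.026
AUC_0→∞ (rectal suppository) = 6189.625 + 924.026 = 7113.651 ng/mL·hr
F = (AUC_ev/D_ev)/(AUC_iv/D_iv) = (7113.651/200)/(8640/200) = 35.568255/43.2 = 0.8233

F = 0.823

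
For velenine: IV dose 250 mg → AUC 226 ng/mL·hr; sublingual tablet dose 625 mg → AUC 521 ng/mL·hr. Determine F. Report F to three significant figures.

F = (AUC_ev / D_ev) / (AUC_iv / D_iv)
  = (521/625) / (226/250)
  = 0.8336 / 0.904 = 0.9221

F = 0.922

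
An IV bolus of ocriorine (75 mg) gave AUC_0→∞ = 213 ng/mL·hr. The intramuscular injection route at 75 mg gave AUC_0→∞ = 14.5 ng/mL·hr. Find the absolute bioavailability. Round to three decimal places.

F = 0.068

F = (AUC_ev / D_ev) / (AUC_iv / D_iv)
  = (14.5/75) / (213/75)
  = 0.193333 / 2.84 = 0.0681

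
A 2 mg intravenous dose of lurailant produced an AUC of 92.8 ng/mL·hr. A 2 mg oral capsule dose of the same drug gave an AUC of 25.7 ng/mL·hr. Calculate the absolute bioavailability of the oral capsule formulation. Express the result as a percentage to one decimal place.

F = (AUC_ev / D_ev) / (AUC_iv / D_iv)
  = (25.7/2) / (92.8/2)
  = 12.85 / 46.4 = 0.2769
  = 27.69%

F = 27.7%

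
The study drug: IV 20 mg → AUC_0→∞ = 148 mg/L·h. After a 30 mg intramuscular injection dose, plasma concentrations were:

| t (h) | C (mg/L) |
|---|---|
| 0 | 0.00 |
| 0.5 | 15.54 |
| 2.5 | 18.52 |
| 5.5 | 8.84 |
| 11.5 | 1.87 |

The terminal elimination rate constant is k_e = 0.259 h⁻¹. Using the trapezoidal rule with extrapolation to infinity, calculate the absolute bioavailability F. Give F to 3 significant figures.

Trapezoidal AUC_0→11.5 (intramuscular injection):
  [0→0.5]: (0.00+15.54)/2 × 0.5 = 3.885
  [0.5→2.5]: (15.54+18.52)/2 × 2 = 34.06
  [2.5→5.5]: (18.52+8.84)/2 × 3 = 41.04
  [5.5→11.5]: (8.84+1.87)/2 × 6 = 32.13
  Sum = 111.115 mg/L·h
Tail: C_last/k_e = 1.87/0.259 = 7.220
AUC_0→∞ (intramuscular injection) = 111.115 + 7.220 = 118.335 mg/L·h
F = (AUC_ev/D_ev)/(AUC_iv/D_iv) = (118.335/30)/(148/20) = 3.9445/7.4 = 0.5330

F = 0.533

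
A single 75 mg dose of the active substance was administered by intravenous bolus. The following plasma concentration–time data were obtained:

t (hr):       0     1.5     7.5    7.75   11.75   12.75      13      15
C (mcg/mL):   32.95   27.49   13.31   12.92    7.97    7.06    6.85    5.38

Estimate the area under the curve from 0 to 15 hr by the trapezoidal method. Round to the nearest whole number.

Trapezoidal AUC_0→15:
  [0→1.5]: (32.95+27.49)/2 × 1.5 = 45.33
  [1.5→7.5]: (27.49+13.31)/2 × 6 = 122.4
  [7.5→7.75]: (13.31+12.92)/2 × 0.25 = 3.27875
  [7.75→11.75]: (12.92+7.97)/2 × 4 = 41.78
  [11.75→12.75]: (7.97+7.06)/2 × 1 = 7.515
  [12.75→13]: (7.06+6.85)/2 × 0.25 = 1.73875
  [13→15]: (6.85+5.38)/2 × 2 = 12.23
  Sum = 234.2725 mcg/mL·hr

AUC = 234 mcg/mL·hr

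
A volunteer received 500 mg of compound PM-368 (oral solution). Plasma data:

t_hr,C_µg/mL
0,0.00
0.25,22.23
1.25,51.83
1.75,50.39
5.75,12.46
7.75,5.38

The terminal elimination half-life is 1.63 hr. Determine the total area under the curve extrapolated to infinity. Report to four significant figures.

AUC = 221.6 µg/mL·hr

Trapezoidal AUC_0→7.75:
  [0→0.25]: (0.00+22.23)/2 × 0.25 = 2.77875
  [0.25→1.25]: (22.23+51.83)/2 × 1 = 37.03
  [1.25→1.75]: (51.83+50.39)/2 × 0.5 = 25.555
  [1.75→5.75]: (50.39+12.46)/2 × 4 = 125.7
  [5.75→7.75]: (12.46+5.38)/2 × 2 = 17.84
  Sum = 208.90375 µg/mL·hr
k_e = ln2 / t½ = 0.693147 / 1.63 = 0.4252 hr^-1
Extrapolated tail: C_last / k_e = 5.38 / 0.4252 = 12.653
AUC_0→∞ = 208.90375 + 12.653 = 221.55675 µg/mL·hr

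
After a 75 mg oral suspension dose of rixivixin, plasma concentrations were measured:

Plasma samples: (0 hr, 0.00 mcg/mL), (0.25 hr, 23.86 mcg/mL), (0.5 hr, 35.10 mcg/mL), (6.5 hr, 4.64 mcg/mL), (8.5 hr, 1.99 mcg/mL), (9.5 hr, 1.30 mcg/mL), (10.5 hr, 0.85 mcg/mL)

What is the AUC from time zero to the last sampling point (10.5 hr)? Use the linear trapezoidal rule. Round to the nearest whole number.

AUC = 139 mcg/mL·hr

Trapezoidal AUC_0→10.5:
  [0→0.25]: (0.00+23.86)/2 × 0.25 = 2.9825
  [0.25→0.5]: (23.86+35.10)/2 × 0.25 = 7.37
  [0.5→6.5]: (35.10+4.64)/2 × 6 = 119.22
  [6.5→8.5]: (4.64+1.99)/2 × 2 = 6.63
  [8.5→9.5]: (1.99+1.30)/2 × 1 = 1.645
  [9.5→10.5]: (1.30+0.85)/2 × 1 = 1.075
  Sum = 138.9225 mcg/mL·hr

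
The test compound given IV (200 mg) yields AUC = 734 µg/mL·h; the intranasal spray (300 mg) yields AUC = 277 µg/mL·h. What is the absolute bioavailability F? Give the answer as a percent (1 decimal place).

F = 25.2%

F = (AUC_ev / D_ev) / (AUC_iv / D_iv)
  = (277/300) / (734/200)
  = 0.923333 / 3.67 = 0.2516
  = 25.16%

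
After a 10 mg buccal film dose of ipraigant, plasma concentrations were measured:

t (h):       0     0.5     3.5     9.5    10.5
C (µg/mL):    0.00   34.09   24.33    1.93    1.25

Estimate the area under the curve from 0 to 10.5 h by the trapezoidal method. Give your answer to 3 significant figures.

AUC = 177 µg/mL·h

Trapezoidal AUC_0→10.5:
  [0→0.5]: (0.00+34.09)/2 × 0.5 = 8.5225
  [0.5→3.5]: (34.09+24.33)/2 × 3 = 87.63
  [3.5→9.5]: (24.33+1.93)/2 × 6 = 78.78
  [9.5→10.5]: (1.93+1.25)/2 × 1 = 1.59
  Sum = 176.5225 µg/mL·h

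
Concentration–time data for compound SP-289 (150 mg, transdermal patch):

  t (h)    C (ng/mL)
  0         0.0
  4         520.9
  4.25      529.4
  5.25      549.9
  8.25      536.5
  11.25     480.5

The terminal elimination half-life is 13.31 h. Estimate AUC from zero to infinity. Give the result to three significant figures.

Trapezoidal AUC_0→11.25:
  [0→4]: (0.0+520.9)/2 × 4 = 1041.8
  [4→4.25]: (520.9+529.4)/2 × 0.25 = 131.2875
  [4.25→5.25]: (529.4+549.9)/2 × 1 = 539.65
  [5.25→8.25]: (549.9+536.5)/2 × 3 = 1629.6
  [8.25→11.25]: (536.5+480.5)/2 × 3 = 1525.5
  Sum = 4867.8375 ng/mL·h
k_e = ln2 / t½ = 0.693147 / 13.31 = 0.0521 h^-1
Extrapolated tail: C_last / k_e = 480.5 / 0.0521 = 9222.649
AUC_0→∞ = 4867.8375 + 9222.649 = 14090.4865 ng/mL·h

AUC = 14100 ng/mL·h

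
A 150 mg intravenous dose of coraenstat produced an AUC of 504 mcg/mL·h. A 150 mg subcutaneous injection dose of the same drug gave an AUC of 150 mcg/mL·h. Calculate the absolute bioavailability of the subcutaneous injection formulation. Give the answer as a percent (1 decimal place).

F = (AUC_ev / D_ev) / (AUC_iv / D_iv)
  = (150/150) / (504/150)
  = 1 / 3.36 = 0.2976
  = 29.76%

F = 29.8%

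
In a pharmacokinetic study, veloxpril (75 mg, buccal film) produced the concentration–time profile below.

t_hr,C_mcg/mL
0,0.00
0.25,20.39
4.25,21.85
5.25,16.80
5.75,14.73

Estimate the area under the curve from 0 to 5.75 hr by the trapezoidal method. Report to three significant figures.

Trapezoidal AUC_0→5.75:
  [0→0.25]: (0.00+20.39)/2 × 0.25 = 2.54875
  [0.25→4.25]: (20.39+21.85)/2 × 4 = 84.48
  [4.25→5.25]: (21.85+16.80)/2 × 1 = 19.325
  [5.25→5.75]: (16.80+14.73)/2 × 0.5 = 7.8825
  Sum = 114.23625 mcg/mL·hr

AUC = 114 mcg/mL·hr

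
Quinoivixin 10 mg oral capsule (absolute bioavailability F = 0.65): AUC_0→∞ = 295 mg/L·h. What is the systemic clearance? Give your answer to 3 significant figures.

CL = 0.0220 L/h

CL = F × Dose / AUC_0→∞
   = 0.65 × 10 / 295 = 0.0220339 L/h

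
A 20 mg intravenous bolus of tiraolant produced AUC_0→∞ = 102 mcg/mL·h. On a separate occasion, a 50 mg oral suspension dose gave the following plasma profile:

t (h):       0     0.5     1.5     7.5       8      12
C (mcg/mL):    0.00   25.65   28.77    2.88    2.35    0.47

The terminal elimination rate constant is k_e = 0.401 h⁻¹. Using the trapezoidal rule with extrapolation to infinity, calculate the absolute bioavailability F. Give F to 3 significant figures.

Trapezoidal AUC_0→12 (oral suspension):
  [0→0.5]: (0.00+25.65)/2 × 0.5 = 6.4125
  [0.5→1.5]: (25.65+28.77)/2 × 1 = 27.21
  [1.5→7.5]: (28.77+2.88)/2 × 6 = 94.95
  [7.5→8]: (2.88+2.35)/2 × 0.5 = 1.3075
  [8→12]: (2.35+0.47)/2 × 4 = 5.64
  Sum = 135.52 mcg/mL·h
Tail: C_last/k_e = 0.47/0.401 = 1.172
AUC_0→∞ (oral suspension) = 135.52 + 1.172 = 136.692 mcg/mL·h
F = (AUC_ev/D_ev)/(AUC_iv/D_iv) = (136.692/50)/(102/20) = 2.73384/5.1 = 0.5360

F = 0.536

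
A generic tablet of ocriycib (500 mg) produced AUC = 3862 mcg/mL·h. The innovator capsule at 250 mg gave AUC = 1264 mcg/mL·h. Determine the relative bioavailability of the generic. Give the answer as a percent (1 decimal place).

F_rel = 152.8%

F_rel = (AUC_test/D_test) / (AUC_ref/D_ref)
      = (3862/500) / (1264/250)
      = 7.724 / 5.056 = 1.5277 = 152.77%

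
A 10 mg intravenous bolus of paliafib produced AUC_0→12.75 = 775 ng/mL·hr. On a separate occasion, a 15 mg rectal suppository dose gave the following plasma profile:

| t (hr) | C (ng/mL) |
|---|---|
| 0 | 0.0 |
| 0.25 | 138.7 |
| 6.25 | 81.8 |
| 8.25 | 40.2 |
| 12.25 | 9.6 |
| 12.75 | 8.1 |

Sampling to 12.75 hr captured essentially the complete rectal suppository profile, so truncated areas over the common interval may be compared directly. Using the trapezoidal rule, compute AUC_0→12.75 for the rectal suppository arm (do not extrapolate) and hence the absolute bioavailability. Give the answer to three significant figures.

Trapezoidal AUC_0→12.75 (rectal suppository):
  [0→0.25]: (0.0+138.7)/2 × 0.25 = 17.3375
  [0.25→6.25]: (138.7+81.8)/2 × 6 = 661.5
  [6.25→8.25]: (81.8+40.2)/2 × 2 = 122.0
  [8.25→12.25]: (40.2+9.6)/2 × 4 = 99.6
  [12.25→12.75]: (9.6+8.1)/2 × 0.5 = 4.425
  Sum = 904.8625 ng/mL·hr
F = (AUC_ev/D_ev)/(AUC_iv/D_iv) = (904.8625/15)/(775/10) = 60.3242/77.5 = 0.7784

F = 0.778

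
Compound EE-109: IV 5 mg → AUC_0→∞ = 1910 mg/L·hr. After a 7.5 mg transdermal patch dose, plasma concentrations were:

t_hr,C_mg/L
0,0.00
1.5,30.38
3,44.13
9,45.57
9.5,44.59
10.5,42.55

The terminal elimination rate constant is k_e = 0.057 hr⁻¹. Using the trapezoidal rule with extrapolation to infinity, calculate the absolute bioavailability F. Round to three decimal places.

F = 0.405

Trapezoidal AUC_0→10.5 (transdermal patch):
  [0→1.5]: (0.00+30.38)/2 × 1.5 = 22.785
  [1.5→3]: (30.38+44.13)/2 × 1.5 = 55.8825
  [3→9]: (44.13+45.57)/2 × 6 = 269.1
  [9→9.5]: (45.57+44.59)/2 × 0.5 = 22.54
  [9.5→10.5]: (44.59+42.55)/2 × 1 = 43.57
  Sum = 413.8775 mg/L·hr
Tail: C_last/k_e = 42.55/0.057 = 746.491
AUC_0→∞ (transdermal patch) = 413.8775 + 746.491 = 1160.3685 mg/L·hr
F = (AUC_ev/D_ev)/(AUC_iv/D_iv) = (1160.3685/7.5)/(1910/5) = 154.7158/382 = 0.4050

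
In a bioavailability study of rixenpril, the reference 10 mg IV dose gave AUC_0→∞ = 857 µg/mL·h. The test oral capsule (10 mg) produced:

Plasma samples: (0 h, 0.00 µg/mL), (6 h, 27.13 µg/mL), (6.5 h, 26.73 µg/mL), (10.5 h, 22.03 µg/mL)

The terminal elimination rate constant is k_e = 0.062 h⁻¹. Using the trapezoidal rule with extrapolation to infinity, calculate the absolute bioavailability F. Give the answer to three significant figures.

F = 0.639

Trapezoidal AUC_0→10.5 (oral capsule):
  [0→6]: (0.00+27.13)/2 × 6 = 81.39
  [6→6.5]: (27.13+26.73)/2 × 0.5 = 13.465
  [6.5→10.5]: (26.73+22.03)/2 × 4 = 97.52
  Sum = 192.375 µg/mL·h
Tail: C_last/k_e = 22.03/0.062 = 355.323
AUC_0→∞ (oral capsule) = 192.375 + 355.323 = 547.698 µg/mL·h
F = (AUC_ev/D_ev)/(AUC_iv/D_iv) = (547.698/10)/(857/10) = 54.7698/85.7 = 0.6391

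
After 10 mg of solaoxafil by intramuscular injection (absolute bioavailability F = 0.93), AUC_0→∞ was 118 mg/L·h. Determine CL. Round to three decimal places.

CL = F × Dose / AUC_0→∞
   = 0.93 × 10 / 118 = 0.0788136 L/h

CL = 0.079 L/h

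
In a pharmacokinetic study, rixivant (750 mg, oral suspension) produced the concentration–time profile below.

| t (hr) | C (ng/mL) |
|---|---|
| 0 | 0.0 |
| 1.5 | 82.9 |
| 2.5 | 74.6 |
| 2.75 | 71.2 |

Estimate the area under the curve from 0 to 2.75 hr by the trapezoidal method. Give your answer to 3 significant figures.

Trapezoidal AUC_0→2.75:
  [0→1.5]: (0.0+82.9)/2 × 1.5 = 62.175
  [1.5→2.5]: (82.9+74.6)/2 × 1 = 78.75
  [2.5→2.75]: (74.6+71.2)/2 × 0.25 = 18.225
  Sum = 159.15 ng/mL·hr

AUC = 159 ng/mL·hr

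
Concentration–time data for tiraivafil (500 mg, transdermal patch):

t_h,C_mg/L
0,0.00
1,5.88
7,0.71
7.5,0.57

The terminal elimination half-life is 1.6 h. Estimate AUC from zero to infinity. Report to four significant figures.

Trapezoidal AUC_0→7.5:
  [0→1]: (0.00+5.88)/2 × 1 = 2.94
  [1→7]: (5.88+0.71)/2 × 6 = 19.77
  [7→7.5]: (0.71+0.57)/2 × 0.5 = 0.32
  Sum = 23.03 mg/L·h
k_e = ln2 / t½ = 0.693147 / 1.6 = 0.4332 h^-1
Extrapolated tail: C_last / k_e = 0.57 / 0.4332 = 1.316
AUC_0→∞ = 23.03 + 1.316 = 24.346 mg/L·h

AUC = 24.35 mg/L·h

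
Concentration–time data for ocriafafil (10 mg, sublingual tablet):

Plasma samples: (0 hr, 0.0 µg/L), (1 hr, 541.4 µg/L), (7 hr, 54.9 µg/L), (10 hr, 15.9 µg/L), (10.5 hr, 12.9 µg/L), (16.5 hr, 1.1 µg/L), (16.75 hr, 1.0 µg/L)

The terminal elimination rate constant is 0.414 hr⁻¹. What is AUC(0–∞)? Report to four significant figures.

Trapezoidal AUC_0→16.75:
  [0→1]: (0.0+541.4)/2 × 1 = 270.7
  [1→7]: (541.4+54.9)/2 × 6 = 1788.9
  [7→10]: (54.9+15.9)/2 × 3 = 106.2
  [10→10.5]: (15.9+12.9)/2 × 0.5 = 7.2
  [10.5→16.5]: (12.9+1.1)/2 × 6 = 42.0
  [16.5→16.75]: (1.1+1.0)/2 × 0.25 = 0.2625
  Sum = 2215.2625 µg/L·hr
Extrapolated tail: C_last / k_e = 1.0 / 0.414 = 2.415
AUC_0→∞ = 2215.2625 + 2.415 = 2217.6775 µg/L·hr

AUC = 2218 µg/L·hr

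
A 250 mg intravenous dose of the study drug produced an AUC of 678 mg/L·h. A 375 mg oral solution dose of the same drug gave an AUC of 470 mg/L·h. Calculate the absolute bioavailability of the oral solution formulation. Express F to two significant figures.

F = 0.46

F = (AUC_ev / D_ev) / (AUC_iv / D_iv)
  = (470/375) / (678/250)
  = 1.25333 / 2.712 = 0.4621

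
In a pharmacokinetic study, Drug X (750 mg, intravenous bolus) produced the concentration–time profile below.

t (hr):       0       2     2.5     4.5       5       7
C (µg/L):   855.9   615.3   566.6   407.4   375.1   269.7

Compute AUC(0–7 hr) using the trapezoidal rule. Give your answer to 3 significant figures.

AUC = 3580 µg/L·hr

Trapezoidal AUC_0→7:
  [0→2]: (855.9+615.3)/2 × 2 = 1471.2
  [2→2.5]: (615.3+566.6)/2 × 0.5 = 295.475
  [2.5→4.5]: (566.6+407.4)/2 × 2 = 974.0
  [4.5→5]: (407.4+375.1)/2 × 0.5 = 195.625
  [5→7]: (375.1+269.7)/2 × 2 = 644.8
  Sum = 3581.1 µg/L·hr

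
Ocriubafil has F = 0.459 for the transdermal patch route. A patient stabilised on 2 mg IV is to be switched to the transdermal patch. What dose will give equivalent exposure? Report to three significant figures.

For equal systemic exposure: F × D_ev = D_iv
D_ev = D_iv / F = 2 / 0.459 = 4.3573 mg

D_transdermal = 4.36 mg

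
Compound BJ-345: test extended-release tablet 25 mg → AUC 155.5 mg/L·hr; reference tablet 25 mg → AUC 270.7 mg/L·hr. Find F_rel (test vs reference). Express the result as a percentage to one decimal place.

F_rel = (AUC_test/D_test) / (AUC_ref/D_ref)
      = (155.5/25) / (270.7/25)
      = 6.22 / 10.828 = 0.5744 = 57.44%

F_rel = 57.4%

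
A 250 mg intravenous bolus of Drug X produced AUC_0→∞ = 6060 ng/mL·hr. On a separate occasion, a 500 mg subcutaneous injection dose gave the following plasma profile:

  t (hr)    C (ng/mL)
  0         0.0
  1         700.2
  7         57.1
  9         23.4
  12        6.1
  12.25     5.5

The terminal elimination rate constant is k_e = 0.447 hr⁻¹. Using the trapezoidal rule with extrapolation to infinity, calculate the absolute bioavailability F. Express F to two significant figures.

Trapezoidal AUC_0→12.25 (subcutaneous injection):
  [0→1]: (0.0+700.2)/2 × 1 = 350.1
  [1→7]: (700.2+57.1)/2 × 6 = 2271.9
  [7→9]: (57.1+23.4)/2 × 2 = 80.5
  [9→12]: (23.4+6.1)/2 × 3 = 44.25
  [12→12.25]: (6.1+5.5)/2 × 0.25 = 1.45
  Sum = 2748.2 ng/mL·hr
Tail: C_last/k_e = 5.5/0.447 = 12.304
AUC_0→∞ (subcutaneous injection) = 2748.2 + 12.304 = 2760.504 ng/mL·hr
F = (AUC_ev/D_ev)/(AUC_iv/D_iv) = (2760.504/500)/(6060/250) = 5.521008/24.24 = 0.2278

F = 0.23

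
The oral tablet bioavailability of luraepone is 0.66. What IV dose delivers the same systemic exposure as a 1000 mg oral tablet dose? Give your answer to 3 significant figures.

D_iv = 660 mg

Systemic exposure from an extravascular dose = F × D_ev, so the equivalent IV dose is F × D_ev.
D_iv = F × D_ev = 0.66 × 1000 = 660 mg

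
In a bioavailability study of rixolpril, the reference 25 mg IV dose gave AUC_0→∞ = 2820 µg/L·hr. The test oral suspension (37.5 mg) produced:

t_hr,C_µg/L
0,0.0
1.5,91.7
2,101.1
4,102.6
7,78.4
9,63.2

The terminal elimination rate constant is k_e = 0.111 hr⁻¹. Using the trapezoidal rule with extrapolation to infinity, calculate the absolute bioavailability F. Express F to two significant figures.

Trapezoidal AUC_0→9 (oral suspension):
  [0→1.5]: (0.0+91.7)/2 × 1.5 = 68.775
  [1.5→2]: (91.7+101.1)/2 × 0.5 = 48.2
  [2→4]: (101.1+102.6)/2 × 2 = 203.7
  [4→7]: (102.6+78.4)/2 × 3 = 271.5
  [7→9]: (78.4+63.2)/2 × 2 = 141.6
  Sum = 733.775 µg/L·hr
Tail: C_last/k_e = 63.2/0.111 = 569.369
AUC_0→∞ (oral suspension) = 733.775 + 569.369 = 1303.144 µg/L·hr
F = (AUC_ev/D_ev)/(AUC_iv/D_iv) = (1303.144/37.5)/(2820/25) = 34.7505/112.8 = 0.3081

F = 0.31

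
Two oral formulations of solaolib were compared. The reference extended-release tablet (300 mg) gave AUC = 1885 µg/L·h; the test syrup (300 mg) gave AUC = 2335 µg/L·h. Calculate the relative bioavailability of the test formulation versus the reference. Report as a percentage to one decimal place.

F_rel = 123.9%

F_rel = (AUC_test/D_test) / (AUC_ref/D_ref)
      = (2335/300) / (1885/300)
      = 7.78333 / 6.28333 = 1.2387 = 123.87%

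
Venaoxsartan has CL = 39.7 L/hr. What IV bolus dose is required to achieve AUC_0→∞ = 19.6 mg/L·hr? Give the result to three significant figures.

Dose = 778 mg

Dose_iv = CL × AUC_0→∞
     = 39.7 × 19.6 = 778.12 mg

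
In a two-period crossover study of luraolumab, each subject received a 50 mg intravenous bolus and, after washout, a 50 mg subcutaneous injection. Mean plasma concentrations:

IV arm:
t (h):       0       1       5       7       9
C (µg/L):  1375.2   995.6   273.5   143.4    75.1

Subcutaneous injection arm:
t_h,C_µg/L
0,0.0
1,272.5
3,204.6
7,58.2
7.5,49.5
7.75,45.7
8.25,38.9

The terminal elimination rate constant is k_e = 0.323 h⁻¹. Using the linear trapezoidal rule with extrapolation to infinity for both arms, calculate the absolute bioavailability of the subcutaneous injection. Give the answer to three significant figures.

Trapezoidal AUC_0→9 (IV):
  [0→1]: (1375.2+995.6)/2 × 1 = 1185.4
  [1→5]: (995.6+273.5)/2 × 4 = 2538.2
  [5→7]: (273.5+143.4)/2 × 2 = 416.9
  [7→9]: (143.4+75.1)/2 × 2 = 218.5
  Sum = 4359.0 µg/L·h
IV tail: 75.1/0.323 = 232.508; AUC_iv,0→∞ = 4359.0 + 232.508 = 4591.508 µg/L·h
Trapezoidal AUC_0→8.25 (subcutaneous injection):
  [0→1]: (0.0+272.5)/2 × 1 = 136.25
  [1→3]: (272.5+204.6)/2 × 2 = 477.1
  [3→7]: (204.6+58.2)/2 × 4 = 525.6
  [7→7.5]: (58.2+49.5)/2 × 0.5 = 26.925
  [7.5→7.75]: (49.5+45.7)/2 × 0.25 = 11.9
  [7.75→8.25]: (45.7+38.9)/2 × 0.5 = 21.15
  Sum = 1198.925 µg/L·h
subcutaneous injection tail: 38.9/0.323 = 120.433; AUC_ev,0→∞ = 1198.925 + 120.433 = 1319.358 µg/L·h
F = (AUC_ev/D_ev)/(AUC_iv/D_iv) = (1319.358/50)/(4591.508/50) = 26.38716/91.83016 = 0.2873

F = 0.287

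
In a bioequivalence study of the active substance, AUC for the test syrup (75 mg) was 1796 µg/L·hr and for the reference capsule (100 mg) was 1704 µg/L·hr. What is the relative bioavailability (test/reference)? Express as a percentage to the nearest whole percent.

F_rel = 141%

F_rel = (AUC_test/D_test) / (AUC_ref/D_ref)
      = (1796/75) / (1704/100)
      = 23.9467 / 17.04 = 1.4053 = 140.53%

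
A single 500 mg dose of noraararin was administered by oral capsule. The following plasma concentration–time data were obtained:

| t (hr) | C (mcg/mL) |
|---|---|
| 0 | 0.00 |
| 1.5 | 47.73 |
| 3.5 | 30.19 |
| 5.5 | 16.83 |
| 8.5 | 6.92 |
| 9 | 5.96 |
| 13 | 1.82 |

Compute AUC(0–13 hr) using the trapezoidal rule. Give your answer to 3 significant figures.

Trapezoidal AUC_0→13:
  [0→1.5]: (0.00+47.73)/2 × 1.5 = 35.7975
  [1.5→3.5]: (47.73+30.19)/2 × 2 = 77.92
  [3.5→5.5]: (30.19+16.83)/2 × 2 = 47.02
  [5.5→8.5]: (16.83+6.92)/2 × 3 = 35.625
  [8.5→9]: (6.92+5.96)/2 × 0.5 = 3.22
  [9→13]: (5.96+1.82)/2 × 4 = 15.56
  Sum = 215.1425 mcg/mL·hr

AUC = 215 mcg/mL·hr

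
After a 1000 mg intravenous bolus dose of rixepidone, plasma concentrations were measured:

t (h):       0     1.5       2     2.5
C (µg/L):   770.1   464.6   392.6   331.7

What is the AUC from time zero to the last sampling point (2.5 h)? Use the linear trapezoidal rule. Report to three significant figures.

Trapezoidal AUC_0→2.5:
  [0→1.5]: (770.1+464.6)/2 × 1.5 = 926.025
  [1.5→2]: (464.6+392.6)/2 × 0.5 = 214.3
  [2→2.5]: (392.6+331.7)/2 × 0.5 = 181.075
  Sum = 1321.4 µg/L·h

AUC = 1320 µg/L·h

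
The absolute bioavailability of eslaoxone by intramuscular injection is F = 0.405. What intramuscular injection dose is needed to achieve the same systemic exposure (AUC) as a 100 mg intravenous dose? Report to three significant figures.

For equal systemic exposure: F × D_ev = D_iv
D_ev = D_iv / F = 100 / 0.405 = 246.914 mg

D_intramuscular = 247 mg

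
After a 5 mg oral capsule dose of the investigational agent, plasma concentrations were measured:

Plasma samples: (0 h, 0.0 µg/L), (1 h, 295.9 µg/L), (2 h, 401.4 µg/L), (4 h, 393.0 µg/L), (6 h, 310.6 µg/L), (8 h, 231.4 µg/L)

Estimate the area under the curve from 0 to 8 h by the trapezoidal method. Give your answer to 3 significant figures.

AUC = 2540 µg/L·h

Trapezoidal AUC_0→8:
  [0→1]: (0.0+295.9)/2 × 1 = 147.95
  [1→2]: (295.9+401.4)/2 × 1 = 348.65
  [2→4]: (401.4+393.0)/2 × 2 = 794.4
  [4→6]: (393.0+310.6)/2 × 2 = 703.6
  [6→8]: (310.6+231.4)/2 × 2 = 542.0
  Sum = 2536.6 µg/L·h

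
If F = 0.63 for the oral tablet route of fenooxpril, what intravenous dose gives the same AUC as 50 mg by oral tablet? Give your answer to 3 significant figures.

Systemic exposure from an extravascular dose = F × D_ev, so the equivalent IV dose is F × D_ev.
D_iv = F × D_ev = 0.63 × 50 = 31.5 mg

D_iv = 31.5 mg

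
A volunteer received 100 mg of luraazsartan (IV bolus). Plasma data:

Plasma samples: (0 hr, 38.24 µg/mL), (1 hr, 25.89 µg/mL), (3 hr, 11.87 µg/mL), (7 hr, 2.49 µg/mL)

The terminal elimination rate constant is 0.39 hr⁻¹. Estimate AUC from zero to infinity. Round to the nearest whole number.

AUC = 105 µg/mL·hr

Trapezoidal AUC_0→7:
  [0→1]: (38.24+25.89)/2 × 1 = 32.065
  [1→3]: (25.89+11.87)/2 × 2 = 37.76
  [3→7]: (11.87+2.49)/2 × 4 = 28.72
  Sum = 98.545 µg/mL·hr
Extrapolated tail: C_last / k_e = 2.49 / 0.39 = 6.385
AUC_0→∞ = 98.545 + 6.385 = 104.93 µg/mL·hr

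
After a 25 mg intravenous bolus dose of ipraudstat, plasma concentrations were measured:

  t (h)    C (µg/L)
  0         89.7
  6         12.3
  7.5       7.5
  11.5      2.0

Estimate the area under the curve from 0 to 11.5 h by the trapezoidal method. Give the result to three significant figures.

Trapezoidal AUC_0→11.5:
  [0→6]: (89.7+12.3)/2 × 6 = 306.0
  [6→7.5]: (12.3+7.5)/2 × 1.5 = 14.85
  [7.5→11.5]: (7.5+2.0)/2 × 4 = 19.0
  Sum = 339.85 µg/L·h

AUC = 340 µg/L·h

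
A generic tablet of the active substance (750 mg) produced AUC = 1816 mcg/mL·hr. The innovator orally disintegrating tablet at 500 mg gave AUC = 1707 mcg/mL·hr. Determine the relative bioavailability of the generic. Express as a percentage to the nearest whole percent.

F_rel = (AUC_test/D_test) / (AUC_ref/D_ref)
      = (1816/750) / (1707/500)
      = 2.42133 / 3.414 = 0.7092 = 70.92%

F_rel = 71%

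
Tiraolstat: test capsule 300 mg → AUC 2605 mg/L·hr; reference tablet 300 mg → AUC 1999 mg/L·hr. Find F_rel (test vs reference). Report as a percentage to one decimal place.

F_rel = 130.3%

F_rel = (AUC_test/D_test) / (AUC_ref/D_ref)
      = (2605/300) / (1999/300)
      = 8.68333 / 6.66333 = 1.3032 = 130.32%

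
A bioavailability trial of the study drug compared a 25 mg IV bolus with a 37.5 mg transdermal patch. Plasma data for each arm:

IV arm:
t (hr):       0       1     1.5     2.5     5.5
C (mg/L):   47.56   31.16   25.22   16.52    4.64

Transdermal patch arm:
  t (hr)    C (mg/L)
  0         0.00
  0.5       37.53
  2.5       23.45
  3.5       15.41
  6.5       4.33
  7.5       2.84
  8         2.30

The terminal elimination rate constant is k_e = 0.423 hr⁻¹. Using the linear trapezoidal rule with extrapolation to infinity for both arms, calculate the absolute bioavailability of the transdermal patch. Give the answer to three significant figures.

Trapezoidal AUC_0→5.5 (IV):
  [0→1]: (47.56+31.16)/2 × 1 = 39.36
  [1→1.5]: (31.16+25.22)/2 × 0.5 = 14.095
  [1.5→2.5]: (25.22+16.52)/2 × 1 = 20.87
  [2.5→5.5]: (16.52+4.64)/2 × 3 = 31.74
  Sum = 106.065 mg/L·hr
IV tail: 4.64/0.423 = 10.969; AUC_iv,0→∞ = 106.065 + 10.969 = 117.034 mg/L·hr
Trapezoidal AUC_0→8 (transdermal patch):
  [0→0.5]: (0.00+37.53)/2 × 0.5 = 9.3825
  [0.5→2.5]: (37.53+23.45)/2 × 2 = 60.98
  [2.5→3.5]: (23.45+15.41)/2 × 1 = 19.43
  [3.5→6.5]: (15.41+4.33)/2 × 3 = 29.61
  [6.5→7.5]: (4.33+2.84)/2 × 1 = 3.585
  [7.5→8]: (2.84+2.30)/2 × 0.5 = 1.285
  Sum = 124.2725 mg/L·hr
transdermal patch tail: 2.30/0.423 = 5.437; AUC_ev,0→∞ = 124.2725 + 5.437 = 129.7095 mg/L·hr
F = (AUC_ev/D_ev)/(AUC_iv/D_iv) = (129.7095/37.5)/(117.034/25) = 3.45892/4.68136 = 0.7389

F = 0.739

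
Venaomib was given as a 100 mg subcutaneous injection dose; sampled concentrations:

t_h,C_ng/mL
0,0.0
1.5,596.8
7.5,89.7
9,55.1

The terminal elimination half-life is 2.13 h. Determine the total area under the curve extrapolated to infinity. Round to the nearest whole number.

AUC = 2785 ng/mL·h

Trapezoidal AUC_0→9:
  [0→1.5]: (0.0+596.8)/2 × 1.5 = 447.6
  [1.5→7.5]: (596.8+89.7)/2 × 6 = 2059.5
  [7.5→9]: (89.7+55.1)/2 × 1.5 = 108.6
  Sum = 2615.7 ng/mL·h
k_e = ln2 / t½ = 0.693147 / 2.13 = 0.3254 h^-1
Extrapolated tail: C_last / k_e = 55.1 / 0.3254 = 169.330
AUC_0→∞ = 2615.7 + 169.330 = 2785.03 ng/mL·h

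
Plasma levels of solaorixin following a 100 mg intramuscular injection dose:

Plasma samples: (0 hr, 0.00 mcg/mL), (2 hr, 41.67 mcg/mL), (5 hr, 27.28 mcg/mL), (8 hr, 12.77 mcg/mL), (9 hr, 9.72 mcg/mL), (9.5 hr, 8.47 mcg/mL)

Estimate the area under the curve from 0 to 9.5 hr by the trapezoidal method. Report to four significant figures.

Trapezoidal AUC_0→9.5:
  [0→2]: (0.00+41.67)/2 × 2 = 41.67
  [2→5]: (41.67+27.28)/2 × 3 = 103.425
  [5→8]: (27.28+12.77)/2 × 3 = 60.075
  [8→9]: (12.77+9.72)/2 × 1 = 11.245
  [9→9.5]: (9.72+8.47)/2 × 0.5 = 4.5475
  Sum = 220.9625 mcg/mL·hr

AUC = 221.0 mcg/mL·hr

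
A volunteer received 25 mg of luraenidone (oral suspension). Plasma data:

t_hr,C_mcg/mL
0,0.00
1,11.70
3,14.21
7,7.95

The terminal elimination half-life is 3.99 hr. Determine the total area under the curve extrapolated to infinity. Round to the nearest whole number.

AUC = 122 mcg/mL·hr

Trapezoidal AUC_0→7:
  [0→1]: (0.00+11.70)/2 × 1 = 5.85
  [1→3]: (11.70+14.21)/2 × 2 = 25.91
  [3→7]: (14.21+7.95)/2 × 4 = 44.32
  Sum = 76.08 mcg/mL·hr
k_e = ln2 / t½ = 0.693147 / 3.99 = 0.1737 hr^-1
Extrapolated tail: C_last / k_e = 7.95 / 0.1737 = 45.769
AUC_0→∞ = 76.08 + 45.769 = 121.849 mcg/mL·hr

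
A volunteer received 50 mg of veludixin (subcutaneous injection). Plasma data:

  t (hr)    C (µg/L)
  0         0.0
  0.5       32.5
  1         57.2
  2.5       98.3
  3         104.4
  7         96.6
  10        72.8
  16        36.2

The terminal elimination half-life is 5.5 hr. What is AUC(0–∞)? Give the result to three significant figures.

Trapezoidal AUC_0→16:
  [0→0.5]: (0.0+32.5)/2 × 0.5 = 8.125
  [0.5→1]: (32.5+57.2)/2 × 0.5 = 22.425
  [1→2.5]: (57.2+98.3)/2 × 1.5 = 116.625
  [2.5→3]: (98.3+104.4)/2 × 0.5 = 50.675
  [3→7]: (104.4+96.6)/2 × 4 = 402.0
  [7→10]: (96.6+72.8)/2 × 3 = 254.1
  [10→16]: (72.8+36.2)/2 × 6 = 327.0
  Sum = 1180.95 µg/L·hr
k_e = ln2 / t½ = 0.693147 / 5.5 = 0.1260 hr^-1
Extrapolated tail: C_last / k_e = 36.2 / 0.126 = 287.302
AUC_0→∞ = 1180.95 + 287.302 = 1468.252 µg/L·hr

AUC = 1470 µg/L·hr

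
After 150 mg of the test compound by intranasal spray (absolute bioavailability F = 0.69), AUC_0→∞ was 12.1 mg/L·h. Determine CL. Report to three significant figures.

CL = F × Dose / AUC_0→∞
   = 0.69 × 150 / 12.1 = 8.55372 L/h

CL = 8.55 L/h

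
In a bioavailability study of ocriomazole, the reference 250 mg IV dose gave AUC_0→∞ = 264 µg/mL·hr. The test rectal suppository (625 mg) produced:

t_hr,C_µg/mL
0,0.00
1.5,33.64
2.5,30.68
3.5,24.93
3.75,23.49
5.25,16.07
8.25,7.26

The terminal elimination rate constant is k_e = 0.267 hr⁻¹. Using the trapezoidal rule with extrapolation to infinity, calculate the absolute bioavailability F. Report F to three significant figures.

Trapezoidal AUC_0→8.25 (rectal suppository):
  [0→1.5]: (0.00+33.64)/2 × 1.5 = 25.23
  [1.5→2.5]: (33.64+30.68)/2 × 1 = 32.16
  [2.5→3.5]: (30.68+24.93)/2 × 1 = 27.805
  [3.5→3.75]: (24.93+23.49)/2 × 0.25 = 6.0525
  [3.75→5.25]: (23.49+16.07)/2 × 1.5 = 29.67
  [5.25→8.25]: (16.07+7.26)/2 × 3 = 34.995
  Sum = 155.9125 µg/mL·hr
Tail: C_last/k_e = 7.26/0.267 = 27.191
AUC_0→∞ (rectal suppository) = 155.9125 + 27.191 = 183.1035 µg/mL·hr
F = (AUC_ev/D_ev)/(AUC_iv/D_iv) = (183.1035/625)/(264/250) = 0.2929656/1.056 = 0.2774

F = 0.277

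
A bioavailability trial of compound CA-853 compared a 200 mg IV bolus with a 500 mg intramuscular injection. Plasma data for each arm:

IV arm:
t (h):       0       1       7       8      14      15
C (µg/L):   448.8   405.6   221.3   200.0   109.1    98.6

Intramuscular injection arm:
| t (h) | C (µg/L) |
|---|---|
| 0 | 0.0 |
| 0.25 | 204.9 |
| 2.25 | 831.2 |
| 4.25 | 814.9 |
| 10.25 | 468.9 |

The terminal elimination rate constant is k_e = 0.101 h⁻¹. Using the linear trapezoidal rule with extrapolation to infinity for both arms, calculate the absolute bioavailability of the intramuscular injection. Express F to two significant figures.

Trapezoidal AUC_0→15 (IV):
  [0→1]: (448.8+405.6)/2 × 1 = 427.2
  [1→7]: (405.6+221.3)/2 × 6 = 1880.7
  [7→8]: (221.3+200.0)/2 × 1 = 210.65
  [8→14]: (200.0+109.1)/2 × 6 = 927.3
  [14→15]: (109.1+98.6)/2 × 1 = 103.85
  Sum = 3549.7 µg/L·h
IV tail: 98.6/0.101 = 976.238; AUC_iv,0→∞ = 3549.7 + 976.238 = 4525.938 µg/L·h
Trapezoidal AUC_0→10.25 (intramuscular injection):
  [0→0.25]: (0.0+204.9)/2 × 0.25 = 25.6125
  [0.25→2.25]: (204.9+831.2)/2 × 2 = 1036.1
  [2.25→4.25]: (831.2+814.9)/2 × 2 = 1646.1
  [4.25→10.25]: (814.9+468.9)/2 × 6 = 3851.4
  Sum = 6559.2125 µg/L·h
intramuscular injection tail: 468.9/0.101 = 4642.574; AUC_ev,0→∞ = 6559.2125 + 4642.574 = 11201.7865 µg/L·h
F = (AUC_ev/D_ev)/(AUC_iv/D_iv) = (11201.7865/500)/(4525.938/200) = 22.403573/22.62969 = 0.9900

F = 0.99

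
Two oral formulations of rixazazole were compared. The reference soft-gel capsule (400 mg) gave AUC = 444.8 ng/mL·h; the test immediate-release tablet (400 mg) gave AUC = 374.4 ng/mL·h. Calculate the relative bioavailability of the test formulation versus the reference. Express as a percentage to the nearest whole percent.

F_rel = (AUC_test/D_test) / (AUC_ref/D_ref)
      = (374.4/400) / (444.8/400)
      = 0.936 / 1.112 = 0.8417 = 84.17%

F_rel = 84%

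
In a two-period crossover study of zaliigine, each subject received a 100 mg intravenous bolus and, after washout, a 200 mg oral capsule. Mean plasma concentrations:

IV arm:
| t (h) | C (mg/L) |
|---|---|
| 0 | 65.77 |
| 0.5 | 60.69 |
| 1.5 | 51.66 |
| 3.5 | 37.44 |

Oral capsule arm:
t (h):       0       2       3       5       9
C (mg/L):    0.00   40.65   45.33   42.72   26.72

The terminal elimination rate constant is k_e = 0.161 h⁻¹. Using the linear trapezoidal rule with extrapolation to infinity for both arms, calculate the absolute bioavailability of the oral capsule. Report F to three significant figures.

Trapezoidal AUC_0→3.5 (IV):
  [0→0.5]: (65.77+60.69)/2 × 0.5 = 31.615
  [0.5→1.5]: (60.69+51.66)/2 × 1 = 56.175
  [1.5→3.5]: (51.66+37.44)/2 × 2 = 89.1
  Sum = 176.89 mg/L·h
IV tail: 37.44/0.161 = 232.547; AUC_iv,0→∞ = 176.89 + 232.547 = 409.437 mg/L·h
Trapezoidal AUC_0→9 (oral capsule):
  [0→2]: (0.00+40.65)/2 × 2 = 40.65
  [2→3]: (40.65+45.33)/2 × 1 = 42.99
  [3→5]: (45.33+42.72)/2 × 2 = 88.05
  [5→9]: (42.72+26.72)/2 × 4 = 138.88
  Sum = 310.57 mg/L·h
oral capsule tail: 26.72/0.161 = 165.963; AUC_ev,0→∞ = 310.57 + 165.963 = 476.533 mg/L·h
F = (AUC_ev/D_ev)/(AUC_iv/D_iv) = (476.533/200)/(409.437/100) = 2.382665/4.09437 = 0.5819

F = 0.582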